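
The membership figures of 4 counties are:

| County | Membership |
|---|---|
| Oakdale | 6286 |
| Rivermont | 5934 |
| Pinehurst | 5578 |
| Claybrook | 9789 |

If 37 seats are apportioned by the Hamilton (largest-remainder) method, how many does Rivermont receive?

Total 27587; standard divisor 27587/37 ≈ 745.595.
Standard quotas: Oakdale 8.4309, Rivermont 7.9587, Pinehurst 7.4813, Claybrook 13.1291.
Lower quotas: Oakdale 8, Rivermont 7, Pinehurst 7, Claybrook 13 (sum 35, leaving 2 seats).
Remainders in descending order: Rivermont 0.9587, Pinehurst 0.4813, Oakdale 0.4309, Claybrook 0.1291.
Largest remainders: Rivermont, Pinehurst receive the extra seats.
Rivermont receives 8.

8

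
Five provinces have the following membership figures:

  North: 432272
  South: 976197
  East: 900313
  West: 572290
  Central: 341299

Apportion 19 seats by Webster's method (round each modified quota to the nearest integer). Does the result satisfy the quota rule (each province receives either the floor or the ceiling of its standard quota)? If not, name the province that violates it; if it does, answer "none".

none

Standard quotas: North 2.549, South 5.756, East 5.308, West 3.374, Central 2.012.
Webster allocation: North 3, South 6, East 5, West 3, Central 2.
Every allocation lies between the lower and upper quota.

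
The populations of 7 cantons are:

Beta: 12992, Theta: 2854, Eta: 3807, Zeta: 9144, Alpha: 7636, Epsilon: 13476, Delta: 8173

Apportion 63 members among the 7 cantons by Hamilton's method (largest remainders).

Beta: 14; Theta: 3; Eta: 4; Zeta: 10; Alpha: 8; Epsilon: 15; Delta: 9

The standard divisor is 58082/63 ≈ 921.937.
Standard quotas: Beta 14.0921, Theta 3.0957, Eta 4.1294, Zeta 9.9183, Alpha 8.2826, Epsilon 14.6171, Delta 8.8650.
Lower quotas: Beta 14, Theta 3, Eta 4, Zeta 9, Alpha 8, Epsilon 14, Delta 8 (sum 60, leaving 3 seats).
Remainders in descending order: Zeta 0.9183, Delta 0.8650, Epsilon 0.6171, Alpha 0.2826, Eta 0.1294, Theta 0.0957, Beta 0.0921.
The surplus seats go to Zeta, Delta, Epsilon.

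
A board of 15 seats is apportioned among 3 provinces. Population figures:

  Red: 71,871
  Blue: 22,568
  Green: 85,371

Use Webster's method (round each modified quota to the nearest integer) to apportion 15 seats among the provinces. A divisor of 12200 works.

Red=6, Blue=2, Green=7

With modified divisor 12200: modified quotas Red 5.891, Blue 1.850, Green 6.998.
Rounding to the nearest integer: Red 6, Blue 2, Green 7 (total 15).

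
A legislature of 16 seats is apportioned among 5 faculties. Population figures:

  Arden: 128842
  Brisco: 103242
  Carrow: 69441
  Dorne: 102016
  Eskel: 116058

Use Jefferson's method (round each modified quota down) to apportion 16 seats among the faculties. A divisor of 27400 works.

Arden: 4; Brisco: 3; Carrow: 2; Dorne: 3; Eskel: 4

With modified divisor 27400: modified quotas Arden 4.702, Brisco 3.768, Carrow 2.534, Dorne 3.723, Eskel 4.236.
Rounding down: Arden 4, Brisco 3, Carrow 2, Dorne 3, Eskel 4 (total 16).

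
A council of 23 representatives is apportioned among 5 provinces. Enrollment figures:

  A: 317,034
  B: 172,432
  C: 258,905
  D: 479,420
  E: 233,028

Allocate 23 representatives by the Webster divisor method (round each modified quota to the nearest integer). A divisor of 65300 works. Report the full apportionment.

With modified divisor 65300: modified quotas A 4.855, B 2.641, C 3.965, D 7.342, E 3.569.
Rounding to the nearest integer: A 5, B 3, C 4, D 7, E 4 (total 23).

A=5, B=3, C=4, D=7, E=4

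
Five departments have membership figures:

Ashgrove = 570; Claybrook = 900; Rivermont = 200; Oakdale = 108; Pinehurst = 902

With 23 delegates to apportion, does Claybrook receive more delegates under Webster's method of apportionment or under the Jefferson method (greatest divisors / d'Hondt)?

Jefferson

Webster: Ashgrove 5, Claybrook 7, Rivermont 2, Oakdale 1, Pinehurst 8.
Jefferson: Ashgrove 5, Claybrook 8, Rivermont 1, Oakdale 1, Pinehurst 8.
Claybrook gets 7 under Webster and 8 under Jefferson.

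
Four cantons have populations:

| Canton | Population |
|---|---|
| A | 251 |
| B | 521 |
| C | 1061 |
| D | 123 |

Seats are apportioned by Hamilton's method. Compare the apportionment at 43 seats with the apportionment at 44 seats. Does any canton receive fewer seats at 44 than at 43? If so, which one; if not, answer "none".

At 43 seats: A 6, B 11, C 23, D 3.
At 44 seats: A 5, B 12, C 24, D 3.
A drops from 6 to 5.

A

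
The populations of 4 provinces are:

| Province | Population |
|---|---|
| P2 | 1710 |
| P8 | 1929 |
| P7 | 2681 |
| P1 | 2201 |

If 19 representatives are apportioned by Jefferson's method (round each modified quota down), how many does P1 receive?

5

Standard divisor 8521/19 ≈ 448.474; standard quotas: P2 3.813, P8 4.301, P7 5.978, P1 4.908.
Rounding down gives 3, 4, 5, 4 = 16 seats, so the divisor must be adjusted.
With modified divisor 400: modified quotas P2 4.275, P8 4.822, P7 6.702, P1 5.503.
Rounding down: P2 4, P8 4, P7 6, P1 5 (total 19).
P1 receives 5.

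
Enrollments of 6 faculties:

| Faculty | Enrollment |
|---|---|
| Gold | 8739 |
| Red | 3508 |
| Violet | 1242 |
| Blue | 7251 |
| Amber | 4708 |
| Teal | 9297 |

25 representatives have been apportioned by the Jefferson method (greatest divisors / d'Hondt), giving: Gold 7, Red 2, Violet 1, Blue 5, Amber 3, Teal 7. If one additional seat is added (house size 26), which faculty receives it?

Blue

Priority for the next seat is population ÷ (current seats + 1).
Priorities: Gold 1092.375, Red 1169.333, Violet 621.000, Blue 1208.500, Amber 1177.000, Teal 1162.125.
Highest priority: Blue.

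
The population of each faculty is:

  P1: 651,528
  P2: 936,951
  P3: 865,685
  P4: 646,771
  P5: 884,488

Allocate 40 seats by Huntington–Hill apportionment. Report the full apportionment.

P1=7; P2=9; P3=9; P4=6; P5=9

With divisor 100166: modified quotas P1 6.504, P2 9.354, P3 8.643, P4 6.457, P5 8.830.
Geometric-mean thresholds: P1 √(6·7)=6.481, P2 √(9·10)=9.487, P3 √(8·9)=8.485, P4 √(6·7)=6.481, P5 √(8·9)=8.485.
Each quota rounded against its threshold gives P1 7, P2 9, P3 9, P4 6, P5 9 (total 40).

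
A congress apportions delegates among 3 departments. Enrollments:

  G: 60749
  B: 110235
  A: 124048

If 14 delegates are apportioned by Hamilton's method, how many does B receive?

5

The standard divisor is 295032/14 ≈ 21073.714.
Standard quotas: G 2.8827, B 5.2309, A 5.8864.
Lower quotas: G 2, B 5, A 5 (sum 12, leaving 2 seats).
Remainders in descending order: A 0.8864, G 0.8827, B 0.2309.
The surplus seats go to A, G.
B receives 5.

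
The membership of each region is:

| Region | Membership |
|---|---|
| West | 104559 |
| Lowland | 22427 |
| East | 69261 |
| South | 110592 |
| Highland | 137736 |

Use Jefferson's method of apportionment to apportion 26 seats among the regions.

Standard divisor 444575/26 ≈ 17099.038; standard quotas: West 6.115, Lowland 1.312, East 4.051, South 6.468, Highland 8.055.
Rounding down gives 6, 1, 4, 6, 8 = 25 seats, so the divisor must be adjusted.
With modified divisor 15600: modified quotas West 6.702, Lowland 1.438, East 4.440, South 7.089, Highland 8.829.
Rounding down: West 6, Lowland 1, East 4, South 7, Highland 8 (total 26).

West 6; Lowland 1; East 4; South 7; Highland 8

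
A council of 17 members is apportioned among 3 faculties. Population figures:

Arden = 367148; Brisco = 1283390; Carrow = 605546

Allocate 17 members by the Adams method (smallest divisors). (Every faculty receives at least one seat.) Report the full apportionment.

Standard divisor 2256084/17 ≈ 132710.824; standard quotas: Arden 2.767, Brisco 9.671, Carrow 4.563.
Rounding up gives 3, 10, 5 = 18 seats, so the divisor must be adjusted.
With modified divisor 147000: modified quotas Arden 2.498, Brisco 8.731, Carrow 4.119.
Rounding up: Arden 3, Brisco 9, Carrow 5 (total 17).

Arden 3, Brisco 9, Carrow 5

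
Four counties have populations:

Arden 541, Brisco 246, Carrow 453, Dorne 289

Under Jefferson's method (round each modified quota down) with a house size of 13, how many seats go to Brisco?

2

Standard divisor 1529/13 ≈ 117.615; standard quotas: Arden 4.600, Brisco 2.092, Carrow 3.852, Dorne 2.457.
Rounding down gives 4, 2, 3, 2 = 11 seats, so the divisor must be adjusted.
With modified divisor 100: modified quotas Arden 5.410, Brisco 2.460, Carrow 4.530, Dorne 2.890.
Rounding down: Arden 5, Brisco 2, Carrow 4, Dorne 2 (total 13).
Brisco receives 2.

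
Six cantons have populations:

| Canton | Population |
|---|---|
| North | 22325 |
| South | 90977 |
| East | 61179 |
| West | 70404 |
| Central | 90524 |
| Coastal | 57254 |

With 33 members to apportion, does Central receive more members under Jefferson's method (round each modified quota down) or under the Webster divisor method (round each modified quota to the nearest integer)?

Jefferson: North 1, South 8, East 5, West 6, Central 8, Coastal 5.
Webster: North 2, South 8, East 5, West 6, Central 7, Coastal 5.
Central gets 8 under Jefferson and 7 under Webster.

Jefferson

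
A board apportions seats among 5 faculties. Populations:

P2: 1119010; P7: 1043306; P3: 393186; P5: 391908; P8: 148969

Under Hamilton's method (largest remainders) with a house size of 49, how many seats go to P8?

2

Standard divisor: 3096379 ÷ 49 ≈ 63191.408.
Standard quotas: P2 17.7083, P7 16.5103, P3 6.2221, P5 6.2019, P8 2.3574.
Lower quotas: P2 17, P7 16, P3 6, P5 6, P8 2 (sum 47, leaving 2 seats).
Remainders in descending order: P2 0.7083, P7 0.5103, P8 0.3574, P3 0.2221, P5 0.2019.
The surplus seats go to P2, P7.
P8 receives 2.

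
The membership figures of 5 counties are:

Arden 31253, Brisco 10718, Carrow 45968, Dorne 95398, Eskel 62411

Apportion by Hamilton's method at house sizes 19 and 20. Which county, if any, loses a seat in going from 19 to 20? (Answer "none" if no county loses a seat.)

none

At 19 seats: Arden 2, Brisco 1, Carrow 4, Dorne 7, Eskel 5.
At 20 seats: Arden 2, Brisco 1, Carrow 4, Dorne 8, Eskel 5.
No county's allocation decreased.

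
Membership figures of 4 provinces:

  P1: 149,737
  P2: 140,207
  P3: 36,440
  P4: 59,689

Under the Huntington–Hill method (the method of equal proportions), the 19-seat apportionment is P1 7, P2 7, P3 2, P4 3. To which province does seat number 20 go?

P1

Priority for the next seat is population ÷ (√(s·(s+1))).
Priorities: P1 20009.448, P2 18735.948, P3 14876.568, P4 17230.730.
Highest priority: P1.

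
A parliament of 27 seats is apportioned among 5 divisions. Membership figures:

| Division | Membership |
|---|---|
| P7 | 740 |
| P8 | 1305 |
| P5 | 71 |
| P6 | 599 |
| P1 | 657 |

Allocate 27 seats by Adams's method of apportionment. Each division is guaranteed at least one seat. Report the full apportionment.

P7=6; P8=10; P5=1; P6=5; P1=5

Standard divisor 3372/27 ≈ 124.889; standard quotas: P7 5.925, P8 10.449, P5 0.569, P6 4.796, P1 5.261.
Rounding up gives 6, 11, 1, 5, 6 = 29 seats, so the divisor must be adjusted.
With modified divisor 140: modified quotas P7 5.286, P8 9.321, P5 0.507, P6 4.279, P1 4.693.
Rounding up: P7 6, P8 10, P5 1, P6 5, P1 5 (total 27).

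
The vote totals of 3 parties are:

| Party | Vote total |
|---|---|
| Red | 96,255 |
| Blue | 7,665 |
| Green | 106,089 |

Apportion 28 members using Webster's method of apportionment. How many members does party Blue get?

Standard divisor 210009/28 ≈ 7500.321; standard quotas: Red 12.833, Blue 1.022, Green 14.145.
Rounding to the nearest integer gives Red 13, Blue 1, Green 14 — total 28, matching the house size, so no adjustment is needed.
Blue receives 1.

1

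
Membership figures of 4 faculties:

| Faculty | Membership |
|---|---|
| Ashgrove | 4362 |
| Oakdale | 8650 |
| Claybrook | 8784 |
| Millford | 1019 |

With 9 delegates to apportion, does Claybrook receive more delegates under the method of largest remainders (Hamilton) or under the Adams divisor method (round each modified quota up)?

Hamilton: Ashgrove 2, Oakdale 3, Claybrook 4, Millford 0.
Adams: Ashgrove 2, Oakdale 3, Claybrook 3, Millford 1.
Claybrook gets 4 under Hamilton and 3 under Adams.

Hamilton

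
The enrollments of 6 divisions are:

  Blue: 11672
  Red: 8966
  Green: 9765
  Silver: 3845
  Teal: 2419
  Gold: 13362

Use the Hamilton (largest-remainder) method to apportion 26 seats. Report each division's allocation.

Total 50029; standard divisor 50029/26 ≈ 1924.192.
Standard quotas: Blue 6.0659, Red 4.6596, Green 5.0749, Silver 1.9982, Teal 1.2572, Gold 6.9442.
Lower quotas: Blue 6, Red 4, Green 5, Silver 1, Teal 1, Gold 6 (sum 23, leaving 3 seats).
Remainders in descending order: Silver 0.9982, Gold 0.9442, Red 0.6596, Teal 0.2572, Green 0.0749, Blue 0.0659.
Largest remainders: Silver, Gold, Red receive the extra seats.

Blue 6; Red 5; Green 5; Silver 2; Teal 1; Gold 7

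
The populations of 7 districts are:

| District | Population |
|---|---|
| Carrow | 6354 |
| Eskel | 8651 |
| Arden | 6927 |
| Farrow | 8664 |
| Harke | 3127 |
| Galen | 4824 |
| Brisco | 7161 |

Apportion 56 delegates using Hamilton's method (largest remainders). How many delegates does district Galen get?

6

Total 45708; standard divisor 45708/56 ≈ 816.214.
Standard quotas: Carrow 7.7847, Eskel 10.5989, Arden 8.4867, Farrow 10.6149, Harke 3.8311, Galen 5.9102, Brisco 8.7734.
Lower quotas: Carrow 7, Eskel 10, Arden 8, Farrow 10, Harke 3, Galen 5, Brisco 8 (sum 51, leaving 5 seats).
Remainders in descending order: Galen 0.9102, Harke 0.8311, Carrow 0.7847, Brisco 0.7734, Farrow 0.6149, Eskel 0.5989, Arden 0.4867.
The surplus seats go to Galen, Harke, Carrow, Brisco, Farrow.
Galen receives 6.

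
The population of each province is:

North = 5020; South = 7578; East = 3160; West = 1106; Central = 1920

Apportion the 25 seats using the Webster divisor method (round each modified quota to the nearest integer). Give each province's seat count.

Standard divisor 18784/25 ≈ 751.36; standard quotas: North 6.681, South 10.086, East 4.206, West 1.472, Central 2.555.
Rounding to the nearest integer gives North 7, South 10, East 4, West 1, Central 3 — total 25, matching the house size, so no adjustment is needed.

North 7, South 10, East 4, West 1, Central 3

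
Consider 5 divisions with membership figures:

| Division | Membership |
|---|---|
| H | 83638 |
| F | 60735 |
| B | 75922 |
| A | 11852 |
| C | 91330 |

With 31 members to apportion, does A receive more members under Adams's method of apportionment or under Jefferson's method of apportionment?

Adams: H 8, F 6, B 7, A 2, C 8.
Jefferson: H 8, F 6, B 7, A 1, C 9.
A gets 2 under Adams and 1 under Jefferson.

Adams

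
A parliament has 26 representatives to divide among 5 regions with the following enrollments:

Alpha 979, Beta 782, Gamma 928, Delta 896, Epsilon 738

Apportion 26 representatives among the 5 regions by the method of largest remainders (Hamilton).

Alpha=6; Beta=5; Gamma=6; Delta=5; Epsilon=4

Standard divisor: 4323 ÷ 26 ≈ 166.269.
Standard quotas: Alpha 5.888, Beta 4.703, Gamma 5.581, Delta 5.389, Epsilon 4.439.
Lower quotas: Alpha 5, Beta 4, Gamma 5, Delta 5, Epsilon 4 (sum 23, leaving 3 seats).
Remainders in descending order: Alpha 0.888, Beta 0.703, Gamma 0.581, Epsilon 0.439, Delta 0.389.
The surplus seats go to Alpha, Beta, Gamma.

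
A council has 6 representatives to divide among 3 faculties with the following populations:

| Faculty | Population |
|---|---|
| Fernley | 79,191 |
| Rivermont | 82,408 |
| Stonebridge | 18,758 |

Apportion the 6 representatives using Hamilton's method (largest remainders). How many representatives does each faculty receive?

Total 180357; standard divisor 180357/6 ≈ 30059.5.
Standard quotas: Fernley 2.6345, Rivermont 2.7415, Stonebridge 0.6240.
Lower quotas: Fernley 2, Rivermont 2, Stonebridge 0 (sum 4, leaving 2 seats).
Remainders in descending order: Rivermont 0.7415, Fernley 0.6345, Stonebridge 0.6240.
Largest remainders: Rivermont, Fernley receive the extra seats.

Fernley=3, Rivermont=3, Stonebridge=0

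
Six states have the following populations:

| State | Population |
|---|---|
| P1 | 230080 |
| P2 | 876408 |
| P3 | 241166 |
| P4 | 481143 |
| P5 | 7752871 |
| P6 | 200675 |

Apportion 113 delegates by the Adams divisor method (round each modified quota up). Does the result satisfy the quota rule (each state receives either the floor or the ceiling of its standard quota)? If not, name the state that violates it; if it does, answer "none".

Standard quotas: P1 2.658, P2 10.124, P3 2.786, P4 5.558, P5 89.557, P6 2.318.
Adams allocation: P1 3, P2 10, P3 3, P4 6, P5 88, P6 3.
P5 has quota 89.557 (lower 89, upper 90) but receives 88 — outside the quota interval.

P5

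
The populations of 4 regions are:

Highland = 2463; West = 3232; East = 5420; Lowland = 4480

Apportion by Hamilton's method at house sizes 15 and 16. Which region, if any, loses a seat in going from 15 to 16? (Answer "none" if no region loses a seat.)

Highland

At 15 seats: Highland 3, West 3, East 5, Lowland 4.
At 16 seats: Highland 2, West 3, East 6, Lowland 5.
Highland drops from 3 to 2.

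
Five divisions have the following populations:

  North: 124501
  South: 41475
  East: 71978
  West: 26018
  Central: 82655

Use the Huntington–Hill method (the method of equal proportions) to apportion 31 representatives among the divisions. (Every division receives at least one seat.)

With divisor 11076: modified quotas North 11.241, South 3.745, East 6.499, West 2.349, Central 7.463.
Geometric-mean thresholds: North √(11·12)=11.489, South √(3·4)=3.464, East √(6·7)=6.481, West √(2·3)=2.449, Central √(7·8)=7.483.
Each quota rounded against its threshold gives North 11, South 4, East 7, West 2, Central 7 (total 31).

North 11, South 4, East 7, West 2, Central 7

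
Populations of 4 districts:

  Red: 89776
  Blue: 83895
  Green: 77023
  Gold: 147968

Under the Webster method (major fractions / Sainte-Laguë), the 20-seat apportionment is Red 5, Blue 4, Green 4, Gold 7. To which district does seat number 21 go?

Priority for the next seat is population ÷ (current seats + 0.5).
Priorities: Red 16322.909, Blue 18643.333, Green 17116.222, Gold 19729.067.
Highest priority: Gold.

Gold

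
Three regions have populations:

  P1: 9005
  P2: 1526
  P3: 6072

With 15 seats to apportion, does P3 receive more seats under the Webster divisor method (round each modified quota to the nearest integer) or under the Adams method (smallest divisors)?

Webster: P1 8, P2 1, P3 6.
Adams: P1 8, P2 2, P3 5.
P3 gets 6 under Webster and 5 under Adams.

Webster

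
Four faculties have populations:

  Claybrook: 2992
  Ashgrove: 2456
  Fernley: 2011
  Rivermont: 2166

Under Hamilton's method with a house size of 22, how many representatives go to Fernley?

4

Standard divisor: 9625 ÷ 22 ≈ 437.5.
Standard quotas: Claybrook 6.839, Ashgrove 5.614, Fernley 4.597, Rivermont 4.951.
Lower quotas: Claybrook 6, Ashgrove 5, Fernley 4, Rivermont 4 (sum 19, leaving 3 seats).
Remainders in descending order: Rivermont 0.951, Claybrook 0.839, Ashgrove 0.614, Fernley 0.597.
Largest remainders: Rivermont, Claybrook, Ashgrove receive the extra seats.
Fernley receives 4.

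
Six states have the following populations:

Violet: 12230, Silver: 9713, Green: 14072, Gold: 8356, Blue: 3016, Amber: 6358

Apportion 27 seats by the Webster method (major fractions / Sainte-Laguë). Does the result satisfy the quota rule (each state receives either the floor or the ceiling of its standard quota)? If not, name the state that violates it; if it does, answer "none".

none

Standard quotas: Violet 6.144, Silver 4.880, Green 7.069, Gold 4.198, Blue 1.515, Amber 3.194.
Webster allocation: Violet 6, Silver 5, Green 7, Gold 4, Blue 2, Amber 3.
Every allocation lies between the lower and upper quota.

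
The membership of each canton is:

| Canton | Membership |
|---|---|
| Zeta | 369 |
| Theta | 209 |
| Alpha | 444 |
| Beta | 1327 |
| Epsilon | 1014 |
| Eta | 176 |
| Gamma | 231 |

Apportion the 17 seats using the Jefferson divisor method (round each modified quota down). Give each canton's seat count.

Standard divisor 3770/17 ≈ 221.765; standard quotas: Zeta 1.664, Theta 0.942, Alpha 2.002, Beta 5.984, Epsilon 4.572, Eta 0.794, Gamma 1.042.
Rounding down gives 1, 0, 2, 5, 4, 0, 1 = 13 seats, so the divisor must be adjusted.
With modified divisor 187: modified quotas Zeta 1.973, Theta 1.118, Alpha 2.374, Beta 7.096, Epsilon 5.422, Eta 0.941, Gamma 1.235.
Rounding down: Zeta 1, Theta 1, Alpha 2, Beta 7, Epsilon 5, Eta 0, Gamma 1 (total 17).

Zeta=1; Theta=1; Alpha=2; Beta=7; Epsilon=5; Eta=0; Gamma=1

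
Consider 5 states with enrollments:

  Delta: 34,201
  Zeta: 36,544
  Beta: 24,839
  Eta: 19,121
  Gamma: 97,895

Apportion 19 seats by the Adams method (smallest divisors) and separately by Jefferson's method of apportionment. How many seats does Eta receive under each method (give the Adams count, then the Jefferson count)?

2 and 1

Adams: Delta 3, Zeta 3, Beta 3, Eta 2, Gamma 8.
Jefferson: Delta 3, Zeta 3, Beta 2, Eta 1, Gamma 10.
Eta gets 2 under Adams and 1 under Jefferson.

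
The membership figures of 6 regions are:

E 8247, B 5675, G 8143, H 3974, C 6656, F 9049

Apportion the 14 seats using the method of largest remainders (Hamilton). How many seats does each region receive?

E=3, B=2, G=3, H=1, C=2, F=3

Standard divisor: 41744 ÷ 14 ≈ 2981.714.
Standard quotas: E 2.7659, B 1.9033, G 2.7310, H 1.3328, C 2.2323, F 3.0348.
Lower quotas: E 2, B 1, G 2, H 1, C 2, F 3 (sum 11, leaving 3 seats).
Remainders in descending order: B 0.9033, E 0.7659, G 0.7310, H 0.3328, C 0.2323, F 0.0348.
Largest remainders: B, E, G receive the extra seats.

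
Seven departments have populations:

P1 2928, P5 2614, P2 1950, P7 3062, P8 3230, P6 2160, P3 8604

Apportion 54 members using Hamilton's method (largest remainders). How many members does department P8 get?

The standard divisor is 24548/54 ≈ 454.593.
Standard quotas: P1 6.4409, P5 5.7502, P2 4.2896, P7 6.7357, P8 7.1053, P6 4.7515, P3 18.9268.
Lower quotas: P1 6, P5 5, P2 4, P7 6, P8 7, P6 4, P3 18 (sum 50, leaving 4 seats).
Remainders in descending order: P3 0.9268, P6 0.7515, P5 0.7502, P7 0.7357, P1 0.4409, P2 0.2896, P8 0.1053.
The surplus seats go to P3, P6, P5, P7.
P8 receives 7.

7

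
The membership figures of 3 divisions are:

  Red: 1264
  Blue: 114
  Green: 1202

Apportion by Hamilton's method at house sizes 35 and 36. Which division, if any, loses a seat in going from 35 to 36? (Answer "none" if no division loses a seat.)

At 35 seats: Red 17, Blue 2, Green 16.
At 36 seats: Red 18, Blue 1, Green 17.
Blue drops from 2 to 1.

Blue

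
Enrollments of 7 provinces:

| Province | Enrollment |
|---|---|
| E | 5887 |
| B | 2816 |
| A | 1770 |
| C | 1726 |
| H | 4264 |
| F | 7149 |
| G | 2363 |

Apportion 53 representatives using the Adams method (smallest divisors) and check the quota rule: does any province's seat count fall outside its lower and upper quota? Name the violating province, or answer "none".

Standard quotas: E 12.012, B 5.746, A 3.612, C 3.522, H 8.700, F 14.587, G 4.822.
Adams allocation: E 12, B 6, A 4, C 4, H 8, F 14, G 5.
Every allocation lies between the lower and upper quota.

none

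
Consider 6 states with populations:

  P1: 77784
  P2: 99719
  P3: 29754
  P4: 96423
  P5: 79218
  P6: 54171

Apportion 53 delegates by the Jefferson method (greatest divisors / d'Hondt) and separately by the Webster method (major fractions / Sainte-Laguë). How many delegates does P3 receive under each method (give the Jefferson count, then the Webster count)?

3 and 4

Jefferson: P1 10, P2 12, P3 3, P4 12, P5 10, P6 6.
Webster: P1 9, P2 12, P3 4, P4 12, P5 10, P6 6.
P3 gets 3 under Jefferson and 4 under Webster.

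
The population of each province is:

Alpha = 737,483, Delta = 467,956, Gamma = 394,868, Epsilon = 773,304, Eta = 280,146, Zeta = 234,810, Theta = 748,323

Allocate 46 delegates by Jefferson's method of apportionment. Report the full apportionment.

Alpha: 9, Delta: 6, Gamma: 5, Epsilon: 10, Eta: 3, Zeta: 3, Theta: 10

Standard divisor 3636890/46 ≈ 79062.826; standard quotas: Alpha 9.328, Delta 5.919, Gamma 4.994, Epsilon 9.781, Eta 3.543, Zeta 2.970, Theta 9.465.
Rounding down gives 9, 5, 4, 9, 3, 2, 9 = 41 seats, so the divisor must be adjusted.
With modified divisor 74300: modified quotas Alpha 9.926, Delta 6.298, Gamma 5.315, Epsilon 10.408, Eta 3.770, Zeta 3.160, Theta 10.072.
Rounding down: Alpha 9, Delta 6, Gamma 5, Epsilon 10, Eta 3, Zeta 3, Theta 10 (total 46).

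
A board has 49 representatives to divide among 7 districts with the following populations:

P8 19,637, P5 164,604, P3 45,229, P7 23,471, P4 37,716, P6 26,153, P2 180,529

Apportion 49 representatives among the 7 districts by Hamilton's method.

The standard divisor is 497339/49 ≈ 10149.776.
Standard quotas: P8 1.9347, P5 16.2175, P3 4.4562, P7 2.3125, P4 3.7159, P6 2.5767, P2 17.7865.
Lower quotas: P8 1, P5 16, P3 4, P7 2, P4 3, P6 2, P2 17 (sum 45, leaving 4 seats).
Remainders in descending order: P8 0.9347, P2 0.7865, P4 0.7159, P6 0.5767, P3 0.4562, P7 0.3125, P5 0.2175.
Largest remainders: P8, P2, P4, P6 receive the extra seats.

P8 2, P5 16, P3 4, P7 2, P4 4, P6 3, P2 18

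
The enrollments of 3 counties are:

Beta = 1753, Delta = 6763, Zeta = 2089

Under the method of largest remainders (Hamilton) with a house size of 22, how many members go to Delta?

14

Total 10605; standard divisor 10605/22 ≈ 482.045.
Standard quotas: Beta 3.6366, Delta 14.0298, Zeta 4.3336.
Lower quotas: Beta 3, Delta 14, Zeta 4 (sum 21, leaving 1 seat).
Remainders in descending order: Beta 0.6366, Zeta 0.3336, Delta 0.0298.
The surplus seat goes to Beta.
Delta receives 14.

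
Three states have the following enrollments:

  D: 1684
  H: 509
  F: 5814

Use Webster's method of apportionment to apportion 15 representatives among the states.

Standard divisor 8007/15 ≈ 533.8; standard quotas: D 3.155, H 0.954, F 10.892.
Rounding to the nearest integer gives D 3, H 1, F 11 — total 15, matching the house size, so no adjustment is needed.

D: 3, H: 1, F: 11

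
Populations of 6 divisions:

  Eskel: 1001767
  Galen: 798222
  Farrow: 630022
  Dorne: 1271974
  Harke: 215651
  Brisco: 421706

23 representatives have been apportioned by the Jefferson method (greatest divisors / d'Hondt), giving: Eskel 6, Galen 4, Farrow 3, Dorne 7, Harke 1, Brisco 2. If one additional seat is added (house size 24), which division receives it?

Priority for the next seat is population ÷ (current seats + 1).
Priorities: Eskel 143109.571, Galen 159644.400, Farrow 157505.500, Dorne 158996.750, Harke 107825.500, Brisco 140568.667.
Highest priority: Galen.

Galen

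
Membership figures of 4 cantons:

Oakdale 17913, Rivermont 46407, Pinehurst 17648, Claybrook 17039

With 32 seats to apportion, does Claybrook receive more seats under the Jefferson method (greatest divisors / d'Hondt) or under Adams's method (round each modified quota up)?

Adams

Jefferson: Oakdale 6, Rivermont 15, Pinehurst 6, Claybrook 5.
Adams: Oakdale 6, Rivermont 14, Pinehurst 6, Claybrook 6.
Claybrook gets 5 under Jefferson and 6 under Adams.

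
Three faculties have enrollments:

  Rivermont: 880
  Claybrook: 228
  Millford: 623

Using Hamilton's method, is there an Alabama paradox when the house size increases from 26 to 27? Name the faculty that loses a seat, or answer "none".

At 26 seats: Rivermont 13, Claybrook 4, Millford 9.
At 27 seats: Rivermont 14, Claybrook 3, Millford 10.
Claybrook drops from 4 to 3.

Claybrook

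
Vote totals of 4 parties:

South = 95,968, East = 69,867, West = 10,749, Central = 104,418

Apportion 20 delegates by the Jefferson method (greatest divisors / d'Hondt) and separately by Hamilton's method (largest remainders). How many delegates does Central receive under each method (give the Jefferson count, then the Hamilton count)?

Jefferson: South 7, East 5, West 0, Central 8.
Hamilton: South 7, East 5, West 1, Central 7.
Central gets 8 under Jefferson and 7 under Hamilton.

8 and 7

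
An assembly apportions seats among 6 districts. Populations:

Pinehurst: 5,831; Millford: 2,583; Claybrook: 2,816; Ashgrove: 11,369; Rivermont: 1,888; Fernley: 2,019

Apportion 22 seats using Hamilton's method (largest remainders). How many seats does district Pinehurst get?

5

Standard divisor: 26506 ÷ 22 ≈ 1204.818.
Standard quotas: Pinehurst 4.8397, Millford 2.1439, Claybrook 2.3373, Ashgrove 9.4363, Rivermont 1.5670, Fernley 1.6758.
Lower quotas: Pinehurst 4, Millford 2, Claybrook 2, Ashgrove 9, Rivermont 1, Fernley 1 (sum 19, leaving 3 seats).
Remainders in descending order: Pinehurst 0.8397, Fernley 0.6758, Rivermont 0.5670, Ashgrove 0.4363, Claybrook 0.3373, Millford 0.1439.
Largest remainders: Pinehurst, Fernley, Rivermont receive the extra seats.
Pinehurst receives 5.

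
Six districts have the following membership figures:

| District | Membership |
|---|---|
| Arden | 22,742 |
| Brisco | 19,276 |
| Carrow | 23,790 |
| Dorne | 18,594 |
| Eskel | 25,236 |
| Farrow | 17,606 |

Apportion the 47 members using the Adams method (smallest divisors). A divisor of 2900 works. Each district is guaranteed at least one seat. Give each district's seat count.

With modified divisor 2900: modified quotas Arden 7.842, Brisco 6.647, Carrow 8.203, Dorne 6.412, Eskel 8.702, Farrow 6.071.
Rounding up: Arden 8, Brisco 7, Carrow 9, Dorne 7, Eskel 9, Farrow 7 (total 47).

Arden 8, Brisco 7, Carrow 9, Dorne 7, Eskel 9, Farrow 7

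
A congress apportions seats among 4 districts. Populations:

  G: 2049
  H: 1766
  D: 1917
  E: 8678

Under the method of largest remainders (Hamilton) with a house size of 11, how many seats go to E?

Total 14410; standard divisor 14410/11 = 1310.
Standard quotas: G 1.5641, H 1.3481, D 1.4634, E 6.6244.
Lower quotas: G 1, H 1, D 1, E 6 (sum 9, leaving 2 seats).
Remainders in descending order: E 0.6244, G 0.5641, D 0.4634, H 0.3481.
Largest remainders: E, G receive the extra seats.
E receives 7.

7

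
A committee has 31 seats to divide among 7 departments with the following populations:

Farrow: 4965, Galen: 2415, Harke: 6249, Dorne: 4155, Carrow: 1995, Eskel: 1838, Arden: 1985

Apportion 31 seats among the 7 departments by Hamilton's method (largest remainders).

The standard divisor is 23602/31 ≈ 761.355.
Standard quotas: Farrow 6.5213, Galen 3.1720, Harke 8.2077, Dorne 5.4574, Carrow 2.6203, Eskel 2.4141, Arden 2.6072.
Lower quotas: Farrow 6, Galen 3, Harke 8, Dorne 5, Carrow 2, Eskel 2, Arden 2 (sum 28, leaving 3 seats).
Remainders in descending order: Carrow 0.6203, Arden 0.6072, Farrow 0.5213, Dorne 0.4574, Eskel 0.4141, Harke 0.2077, Galen 0.1720.
Largest remainders: Carrow, Arden, Farrow receive the extra seats.

Farrow: 7, Galen: 3, Harke: 8, Dorne: 5, Carrow: 3, Eskel: 2, Arden: 3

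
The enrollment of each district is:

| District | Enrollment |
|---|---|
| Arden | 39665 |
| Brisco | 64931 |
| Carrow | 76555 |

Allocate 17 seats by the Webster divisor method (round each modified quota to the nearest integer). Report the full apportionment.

Standard divisor 181151/17 ≈ 10655.941; standard quotas: Arden 3.722, Brisco 6.093, Carrow 7.184.
Rounding to the nearest integer gives Arden 4, Brisco 6, Carrow 7 — total 17, matching the house size, so no adjustment is needed.

Arden=4, Brisco=6, Carrow=7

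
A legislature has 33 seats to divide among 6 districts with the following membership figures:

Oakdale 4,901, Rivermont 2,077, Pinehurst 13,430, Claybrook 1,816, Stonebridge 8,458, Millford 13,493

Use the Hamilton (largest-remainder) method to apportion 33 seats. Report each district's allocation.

Standard divisor: 44175 ÷ 33 ≈ 1338.636.
Standard quotas: Oakdale 3.6612, Rivermont 1.5516, Pinehurst 10.0326, Claybrook 1.3566, Stonebridge 6.3184, Millford 10.0797.
Lower quotas: Oakdale 3, Rivermont 1, Pinehurst 10, Claybrook 1, Stonebridge 6, Millford 10 (sum 31, leaving 2 seats).
Remainders in descending order: Oakdale 0.6612, Rivermont 0.5516, Claybrook 0.3566, Stonebridge 0.3184, Millford 0.0797, Pinehurst 0.0326.
Largest remainders: Oakdale, Rivermont receive the extra seats.

Oakdale 4, Rivermont 2, Pinehurst 10, Claybrook 1, Stonebridge 6, Millford 10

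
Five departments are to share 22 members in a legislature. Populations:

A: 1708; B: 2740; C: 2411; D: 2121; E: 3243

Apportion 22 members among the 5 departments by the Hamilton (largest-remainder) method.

The standard divisor is 12223/22 ≈ 555.591.
Standard quotas: A 3.074, B 4.932, C 4.340, D 3.818, E 5.837.
Lower quotas: A 3, B 4, C 4, D 3, E 5 (sum 19, leaving 3 seats).
Remainders in descending order: B 0.932, E 0.837, D 0.818, C 0.340, A 0.074.
The surplus seats go to B, E, D.

A 3, B 5, C 4, D 4, E 6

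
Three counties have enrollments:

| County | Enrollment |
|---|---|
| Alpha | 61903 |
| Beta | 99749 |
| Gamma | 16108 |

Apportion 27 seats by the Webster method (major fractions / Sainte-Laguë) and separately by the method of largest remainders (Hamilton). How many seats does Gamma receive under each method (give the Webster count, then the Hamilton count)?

2 and 3

Webster: Alpha 10, Beta 15, Gamma 2.
Hamilton: Alpha 9, Beta 15, Gamma 3.
Gamma gets 2 under Webster and 3 under Hamilton.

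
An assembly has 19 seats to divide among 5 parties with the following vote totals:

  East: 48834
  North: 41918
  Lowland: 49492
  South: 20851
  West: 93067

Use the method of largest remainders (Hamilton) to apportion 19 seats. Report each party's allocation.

Total 254162; standard divisor 254162/19 ≈ 13376.947.
Standard quotas: East 3.6506, North 3.1336, Lowland 3.6998, South 1.5587, West 6.9573.
Lower quotas: East 3, North 3, Lowland 3, South 1, West 6 (sum 16, leaving 3 seats).
Remainders in descending order: West 0.9573, Lowland 0.6998, East 0.6506, South 0.5587, North 0.1336.
The surplus seats go to West, Lowland, East.

East 4, North 3, Lowland 4, South 1, West 7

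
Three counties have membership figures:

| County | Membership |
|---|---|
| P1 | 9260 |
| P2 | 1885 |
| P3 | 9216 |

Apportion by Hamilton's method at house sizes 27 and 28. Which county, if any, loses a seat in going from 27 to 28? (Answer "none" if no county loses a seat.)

At 27 seats: P1 12, P2 3, P3 12.
At 28 seats: P1 13, P2 2, P3 13.
P2 drops from 3 to 2.

P2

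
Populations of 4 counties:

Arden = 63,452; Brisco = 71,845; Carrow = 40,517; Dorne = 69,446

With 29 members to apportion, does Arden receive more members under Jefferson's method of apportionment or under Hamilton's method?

Jefferson: Arden 7, Brisco 9, Carrow 5, Dorne 8.
Hamilton: Arden 8, Brisco 8, Carrow 5, Dorne 8.
Arden gets 7 under Jefferson and 8 under Hamilton.

Hamilton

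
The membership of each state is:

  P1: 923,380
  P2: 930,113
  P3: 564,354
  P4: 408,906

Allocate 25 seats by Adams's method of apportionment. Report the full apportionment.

Standard divisor 2826753/25 ≈ 113070.12; standard quotas: P1 8.166, P2 8.226, P3 4.991, P4 3.616.
Rounding up gives 9, 9, 5, 4 = 27 seats, so the divisor must be adjusted.
With modified divisor 124100: modified quotas P1 7.441, P2 7.495, P3 4.548, P4 3.295.
Rounding up: P1 8, P2 8, P3 5, P4 4 (total 25).

P1 8; P2 8; P3 5; P4 4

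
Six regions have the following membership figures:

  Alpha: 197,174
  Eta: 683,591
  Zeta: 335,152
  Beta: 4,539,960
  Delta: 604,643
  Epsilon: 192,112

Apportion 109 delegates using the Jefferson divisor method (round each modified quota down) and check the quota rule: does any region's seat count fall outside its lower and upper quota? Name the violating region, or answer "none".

Standard quotas: Alpha 3.280, Eta 11.371, Zeta 5.575, Beta 75.520, Delta 10.058, Epsilon 3.196.
Jefferson allocation: Alpha 3, Eta 11, Zeta 5, Beta 77, Delta 10, Epsilon 3.
Beta has quota 75.520 (lower 75, upper 76) but receives 77 — outside the quota interval.

Beta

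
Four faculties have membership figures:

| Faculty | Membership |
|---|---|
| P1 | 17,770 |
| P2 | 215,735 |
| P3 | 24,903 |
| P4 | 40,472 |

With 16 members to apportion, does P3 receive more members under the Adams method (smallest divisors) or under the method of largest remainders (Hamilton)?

Adams: P1 1, P2 11, P3 2, P4 2.
Hamilton: P1 1, P2 12, P3 1, P4 2.
P3 gets 2 under Adams and 1 under Hamilton.

Adams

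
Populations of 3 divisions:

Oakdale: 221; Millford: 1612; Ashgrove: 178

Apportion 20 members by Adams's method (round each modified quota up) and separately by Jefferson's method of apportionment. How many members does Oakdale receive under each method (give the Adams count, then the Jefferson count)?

Adams: Oakdale 3, Millford 15, Ashgrove 2.
Jefferson: Oakdale 2, Millford 17, Ashgrove 1.
Oakdale gets 3 under Adams and 2 under Jefferson.

3 and 2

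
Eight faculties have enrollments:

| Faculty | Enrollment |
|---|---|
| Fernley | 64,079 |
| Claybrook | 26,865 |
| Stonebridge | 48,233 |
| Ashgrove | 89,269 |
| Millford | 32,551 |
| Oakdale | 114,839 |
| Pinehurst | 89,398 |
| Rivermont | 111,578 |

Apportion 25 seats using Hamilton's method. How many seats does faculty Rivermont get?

The standard divisor is 576812/25 ≈ 23072.48.
Standard quotas: Fernley 2.7773, Claybrook 1.1644, Stonebridge 2.0905, Ashgrove 3.8691, Millford 1.4108, Oakdale 4.9773, Pinehurst 3.8747, Rivermont 4.8360.
Lower quotas: Fernley 2, Claybrook 1, Stonebridge 2, Ashgrove 3, Millford 1, Oakdale 4, Pinehurst 3, Rivermont 4 (sum 20, leaving 5 seats).
Remainders in descending order: Oakdale 0.9773, Pinehurst 0.8747, Ashgrove 0.8691, Rivermont 0.8360, Fernley 0.7773, Millford 0.4108, Claybrook 0.1644, Stonebridge 0.0905.
Largest remainders: Oakdale, Pinehurst, Ashgrove, Rivermont, Fernley receive the extra seats.
Rivermont receives 5.

5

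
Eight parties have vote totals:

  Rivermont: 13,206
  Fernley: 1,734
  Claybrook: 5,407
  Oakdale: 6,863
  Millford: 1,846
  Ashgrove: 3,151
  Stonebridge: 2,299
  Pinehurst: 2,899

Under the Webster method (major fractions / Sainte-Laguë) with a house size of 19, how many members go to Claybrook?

3

Standard divisor 37405/19 ≈ 1968.684; standard quotas: Rivermont 6.708, Fernley 0.881, Claybrook 2.747, Oakdale 3.486, Millford 0.938, Ashgrove 1.601, Stonebridge 1.168, Pinehurst 1.473.
Rounding to the nearest integer gives Rivermont 7, Fernley 1, Claybrook 3, Oakdale 3, Millford 1, Ashgrove 2, Stonebridge 1, Pinehurst 1 — total 19, matching the house size, so no adjustment is needed.
Claybrook receives 3.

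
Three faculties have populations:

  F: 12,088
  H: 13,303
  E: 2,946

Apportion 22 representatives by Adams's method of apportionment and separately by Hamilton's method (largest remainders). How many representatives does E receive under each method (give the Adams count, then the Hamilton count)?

3 and 2

Adams: F 9, H 10, E 3.
Hamilton: F 10, H 10, E 2.
E gets 3 under Adams and 2 under Hamilton.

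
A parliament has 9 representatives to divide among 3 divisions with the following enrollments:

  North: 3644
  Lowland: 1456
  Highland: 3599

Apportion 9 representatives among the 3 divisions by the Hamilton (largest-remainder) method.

Total 8699; standard divisor 8699/9 ≈ 966.556.
Standard quotas: North 3.770, Lowland 1.506, Highland 3.724.
Lower quotas: North 3, Lowland 1, Highland 3 (sum 7, leaving 2 seats).
Remainders in descending order: North 0.770, Highland 0.724, Lowland 0.506.
Largest remainders: North, Highland receive the extra seats.

North 4, Lowland 1, Highland 4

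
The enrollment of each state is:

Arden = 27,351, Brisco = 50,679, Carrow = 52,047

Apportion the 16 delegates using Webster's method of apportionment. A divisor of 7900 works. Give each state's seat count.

Arden=3, Brisco=6, Carrow=7

With modified divisor 7900: modified quotas Arden 3.462, Brisco 6.415, Carrow 6.588.
Rounding to the nearest integer: Arden 3, Brisco 6, Carrow 7 (total 16).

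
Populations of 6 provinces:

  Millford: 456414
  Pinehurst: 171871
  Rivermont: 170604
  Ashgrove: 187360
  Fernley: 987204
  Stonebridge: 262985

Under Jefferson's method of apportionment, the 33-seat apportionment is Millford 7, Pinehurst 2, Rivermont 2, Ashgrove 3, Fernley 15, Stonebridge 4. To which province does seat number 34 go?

Fernley

Priority for the next seat is population ÷ (current seats + 1).
Priorities: Millford 57051.750, Pinehurst 57290.333, Rivermont 56868.000, Ashgrove 46840.000, Fernley 61700.250, Stonebridge 52597.000.
Highest priority: Fernley.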